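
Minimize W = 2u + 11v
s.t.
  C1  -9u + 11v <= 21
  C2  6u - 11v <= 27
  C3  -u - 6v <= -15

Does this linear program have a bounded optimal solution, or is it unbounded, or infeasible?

Corner points and W = 2u + 11v:
  (3/5, 12/5) → W = 138/5
  (327/47, 63/47) → W = 1347/47
The feasible region has finitely many vertices and no improving ray; the minimum is 138/5 at (3/5, 12/5).

bounded optimum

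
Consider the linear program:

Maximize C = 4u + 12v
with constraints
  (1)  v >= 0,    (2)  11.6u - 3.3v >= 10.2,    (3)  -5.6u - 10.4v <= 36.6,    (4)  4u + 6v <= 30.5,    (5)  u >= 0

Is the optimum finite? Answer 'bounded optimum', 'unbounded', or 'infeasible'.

bounded optimum

Extreme points and C = 4u + 12v:
  (51/58, 0) → C = 102/29
  (7.625, 0) → C = 30.5
  (1079/552, 1565/414) → C = 7339/138
The feasible region has finitely many vertices and no improving ray; the maximum is 7339/138 at (1079/552, 1565/414).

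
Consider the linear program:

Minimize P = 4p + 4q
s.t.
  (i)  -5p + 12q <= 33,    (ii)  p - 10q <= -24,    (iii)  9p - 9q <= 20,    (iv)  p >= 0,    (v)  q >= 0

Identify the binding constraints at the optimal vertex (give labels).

(ii) and (iv)

Vertices and P = 4p + 4q:
  (179/21, 397/63) → P = 3736/63
  (0, 11/4) → P = 11
  (416/81, 236/81) → P = 2608/81
  (0, 12/5) → P = 48/5

The minimum is at (0, 12/5). Substituting into each constraint, equality holds for (ii) and (iv); the remaining constraints have slack.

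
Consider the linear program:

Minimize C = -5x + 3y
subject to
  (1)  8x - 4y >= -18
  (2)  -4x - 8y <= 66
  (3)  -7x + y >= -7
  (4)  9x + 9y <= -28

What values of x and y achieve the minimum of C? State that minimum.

Corner points and C = -5x + 3y:
  (-51/10, -57/10) → C = 42/5
  (-137/54, -31/54) → C = 296/27
  (-1/6, -49/6) → C = -71/3
  (35/72, -259/72) → C = -119/9

x = -1/6, y = -49/6, minimum C = -71/3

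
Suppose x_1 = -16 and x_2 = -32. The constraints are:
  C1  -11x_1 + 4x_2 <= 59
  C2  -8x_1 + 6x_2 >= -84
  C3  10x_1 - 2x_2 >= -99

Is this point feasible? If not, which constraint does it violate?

feasible

C1: 48 ≤ 59 ✓
C2: -64 ≥ -84 ✓
C3: -96 ≥ -99 ✓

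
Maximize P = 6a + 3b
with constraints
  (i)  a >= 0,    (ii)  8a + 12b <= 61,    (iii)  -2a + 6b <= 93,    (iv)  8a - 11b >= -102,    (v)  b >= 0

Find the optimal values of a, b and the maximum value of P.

Corner points and P = 6a + 3b:
  (0, 61/12) → P = 61/4
  (0, 0) → P = 0
  (61/8, 0) → P = 183/4

The binding constraints are 8a + 12b = 61 and b = 0.
Solving simultaneously gives a = 61/8, b = 0.

a = 61/8, b = 0, maximum P = 183/4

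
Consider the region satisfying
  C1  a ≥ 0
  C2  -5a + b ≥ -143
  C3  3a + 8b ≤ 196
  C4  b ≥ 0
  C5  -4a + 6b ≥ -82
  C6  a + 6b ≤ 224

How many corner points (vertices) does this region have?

5

The feasible vertices (each the meet of two boundaries and inside every other half-plane) are:
  (0, 49/2)
  (0, 0)
  (1340/43, 551/43)
  (388/13, 81/13)
  (41/2, 0)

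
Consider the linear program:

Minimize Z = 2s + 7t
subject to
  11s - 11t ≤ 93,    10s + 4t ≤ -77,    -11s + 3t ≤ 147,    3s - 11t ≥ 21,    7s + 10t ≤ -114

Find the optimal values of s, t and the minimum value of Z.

At the optimal vertex, 11s - 11t = 93 and -11s + 3t = 147.
Solving simultaneously gives s = -237/11, t = -30.

s = -237/11, t = -30, minimum Z = -2784/11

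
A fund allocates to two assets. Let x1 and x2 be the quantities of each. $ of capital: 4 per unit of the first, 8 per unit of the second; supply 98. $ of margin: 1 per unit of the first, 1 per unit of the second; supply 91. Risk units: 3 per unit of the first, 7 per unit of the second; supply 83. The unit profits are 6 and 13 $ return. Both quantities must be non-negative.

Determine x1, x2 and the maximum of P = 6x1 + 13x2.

x1 = 11/2, x2 = 19/2, maximum P = 313/2

Feasible corners and P = 6x1 + 13x2:
  (0, 0) → P = 0
  (0, 83/7) → P = 1079/7
  (49/2, 0) → P = 147
  (11/2, 19/2) → P = 313/2

The optimum lies where 4x1 + 8x2 = 98 and 3x1 + 7x2 = 83.
Solving simultaneously gives x1 = 11/2, x2 = 19/2.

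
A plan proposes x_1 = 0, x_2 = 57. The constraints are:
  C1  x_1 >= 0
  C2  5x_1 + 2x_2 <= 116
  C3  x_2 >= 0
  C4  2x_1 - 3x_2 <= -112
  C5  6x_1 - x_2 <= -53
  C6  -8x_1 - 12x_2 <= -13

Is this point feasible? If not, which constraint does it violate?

C1: 0 ≥ 0 ✓
C2: 114 ≤ 116 ✓
C3: 57 ≥ 0 ✓
C4: -171 ≤ -112 ✓
C5: -57 ≤ -53 ✓
C6: -684 ≤ -13 ✓

feasible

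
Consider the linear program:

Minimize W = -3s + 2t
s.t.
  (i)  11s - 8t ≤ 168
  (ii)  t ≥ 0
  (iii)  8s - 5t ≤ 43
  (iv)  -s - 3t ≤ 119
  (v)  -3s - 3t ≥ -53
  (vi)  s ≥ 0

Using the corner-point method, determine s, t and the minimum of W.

s = 43/8, t = 0, minimum W = -129/8

At the optimal vertex, t = 0 and 8s - 5t = 43.
Solving simultaneously gives s = 43/8, t = 0.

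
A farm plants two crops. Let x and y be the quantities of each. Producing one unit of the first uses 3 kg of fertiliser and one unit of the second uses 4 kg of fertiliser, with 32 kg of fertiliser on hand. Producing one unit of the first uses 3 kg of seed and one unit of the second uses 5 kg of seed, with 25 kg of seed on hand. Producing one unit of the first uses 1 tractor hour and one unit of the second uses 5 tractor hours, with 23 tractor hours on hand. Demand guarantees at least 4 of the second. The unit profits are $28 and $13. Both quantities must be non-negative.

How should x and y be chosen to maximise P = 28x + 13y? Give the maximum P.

Extreme points and P = 28x + 13y:
  (0, 23/5) → P = 299/5
  (0, 4) → P = 52
  (1, 22/5) → P = 426/5
  (5/3, 4) → P = 296/3

The binding constraints are 3x + 5y = 25 and y = 4.
Solving simultaneously gives x = 5/3, y = 4.

x = 5/3, y = 4, maximum P = 296/3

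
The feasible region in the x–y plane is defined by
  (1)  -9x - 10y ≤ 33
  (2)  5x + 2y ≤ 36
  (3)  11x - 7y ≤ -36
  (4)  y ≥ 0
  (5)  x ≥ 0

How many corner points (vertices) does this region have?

The feasible vertices (each the meet of two boundaries and inside every other half-plane) are:
  (60/19, 192/19)
  (0, 18)
  (0, 36/7)

3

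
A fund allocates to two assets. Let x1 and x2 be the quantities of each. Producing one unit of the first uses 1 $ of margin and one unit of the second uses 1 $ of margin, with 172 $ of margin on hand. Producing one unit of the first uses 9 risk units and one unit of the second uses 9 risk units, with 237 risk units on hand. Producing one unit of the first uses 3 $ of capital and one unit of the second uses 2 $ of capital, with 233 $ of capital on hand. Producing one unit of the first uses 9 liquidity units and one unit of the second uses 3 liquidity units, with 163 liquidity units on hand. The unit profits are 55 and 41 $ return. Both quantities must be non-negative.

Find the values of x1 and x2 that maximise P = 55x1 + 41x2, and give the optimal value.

x1 = 14, x2 = 37/3, maximum P = 3827/3

Corner points and P = 55x1 + 41x2:
  (0, 0) → P = 0
  (0, 79/3) → P = 3239/3
  (163/9, 0) → P = 8965/9
  (14, 37/3) → P = 3827/3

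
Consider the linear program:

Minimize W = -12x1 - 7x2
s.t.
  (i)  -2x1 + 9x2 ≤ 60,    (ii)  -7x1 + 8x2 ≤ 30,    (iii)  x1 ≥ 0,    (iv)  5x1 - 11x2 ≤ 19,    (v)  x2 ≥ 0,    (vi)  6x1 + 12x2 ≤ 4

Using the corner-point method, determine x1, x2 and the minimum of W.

x1 = 2/3, x2 = 0, minimum W = -8

Extreme points and W = -12x1 - 7x2:
  (0, 0) → W = 0
  (0, 1/3) → W = -7/3
  (2/3, 0) → W = -8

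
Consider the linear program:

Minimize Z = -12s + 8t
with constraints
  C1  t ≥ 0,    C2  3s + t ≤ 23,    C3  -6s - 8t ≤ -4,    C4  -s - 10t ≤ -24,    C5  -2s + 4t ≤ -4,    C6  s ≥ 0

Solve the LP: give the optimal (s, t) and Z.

s = 206/29, t = 49/29, minimum Z = -2080/29

Corner points and Z = -12s + 8t:
  (206/29, 49/29) → Z = -2080/29
  (48/7, 17/7) → Z = -440/7
  (17/3, 11/6) → Z = -160/3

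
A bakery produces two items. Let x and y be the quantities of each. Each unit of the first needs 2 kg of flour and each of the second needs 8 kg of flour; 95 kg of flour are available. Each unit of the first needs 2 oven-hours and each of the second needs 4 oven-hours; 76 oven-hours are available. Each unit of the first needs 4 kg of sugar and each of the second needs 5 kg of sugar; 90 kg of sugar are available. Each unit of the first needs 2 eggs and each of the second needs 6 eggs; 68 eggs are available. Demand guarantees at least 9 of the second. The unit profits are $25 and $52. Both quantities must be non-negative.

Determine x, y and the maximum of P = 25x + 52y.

x = 7, y = 9, maximum P = 643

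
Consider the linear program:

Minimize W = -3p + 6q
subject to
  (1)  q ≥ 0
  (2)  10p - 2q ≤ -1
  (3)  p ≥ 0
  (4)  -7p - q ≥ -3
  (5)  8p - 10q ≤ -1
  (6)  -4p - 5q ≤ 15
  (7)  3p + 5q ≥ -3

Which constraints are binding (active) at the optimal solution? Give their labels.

(2) and (3)

Extreme points and W = -3p + 6q:
  (0, 1/2) → W = 3
  (5/24, 37/24) → W = 69/8
  (0, 3) → W = 18

The minimum is at (0, 1/2). Substituting into each constraint, equality holds for (2) and (3); the remaining constraints have slack.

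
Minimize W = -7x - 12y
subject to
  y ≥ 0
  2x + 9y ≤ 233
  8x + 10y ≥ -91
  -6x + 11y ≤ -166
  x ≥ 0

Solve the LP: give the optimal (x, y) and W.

Feasible corners and W = -7x - 12y:
  (233/2, 0) → W = -1631/2
  (83/3, 0) → W = -581/3
  (4057/76, 533/38) → W = -41191/76

At the optimal vertex, y = 0 and 2x + 9y = 233.
Solving simultaneously gives x = 233/2, y = 0.

x = 233/2, y = 0, minimum W = -1631/2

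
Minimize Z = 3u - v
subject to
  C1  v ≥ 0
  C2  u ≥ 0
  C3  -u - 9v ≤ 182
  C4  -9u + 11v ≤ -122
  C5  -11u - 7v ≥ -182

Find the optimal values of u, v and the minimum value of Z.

Corner points and Z = 3u - v:
  (122/9, 0) → Z = 122/3
  (182/11, 0) → Z = 546/11
  (357/23, 37/23) → Z = 1034/23

The binding constraints are v = 0 and -9u + 11v = -122.
Solving simultaneously gives u = 122/9, v = 0.

u = 122/9, v = 0, minimum Z = 122/3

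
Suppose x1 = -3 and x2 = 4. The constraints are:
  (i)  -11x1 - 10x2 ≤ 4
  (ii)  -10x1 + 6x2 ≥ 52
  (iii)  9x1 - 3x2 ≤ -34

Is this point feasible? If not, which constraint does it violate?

feasible

(i): -7 ≤ 4 ✓
(ii): 54 ≥ 52 ✓
(iii): -39 ≤ -34 ✓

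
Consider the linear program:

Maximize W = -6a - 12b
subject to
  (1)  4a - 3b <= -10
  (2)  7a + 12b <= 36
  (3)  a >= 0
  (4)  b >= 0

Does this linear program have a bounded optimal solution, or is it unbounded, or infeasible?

The boundaries 4a - 3b = -10 and 7a + 12b = 36 meet at (-4/23, 214/69), but that point violates a ≥ 0. Every candidate vertex is excluded by some other constraint, so the feasible region is empty.

infeasible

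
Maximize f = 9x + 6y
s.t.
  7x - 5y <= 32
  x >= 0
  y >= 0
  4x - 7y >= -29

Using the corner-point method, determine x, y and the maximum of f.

x = 369/29, y = 331/29, maximum f = 183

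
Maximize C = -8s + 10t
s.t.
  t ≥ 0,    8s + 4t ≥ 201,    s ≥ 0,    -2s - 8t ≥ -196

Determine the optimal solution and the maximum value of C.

s = 103/7, t = 583/28, maximum C = 181/2

Vertices and C = -8s + 10t:
  (201/8, 0) → C = -201
  (98, 0) → C = -784
  (103/7, 583/28) → C = 181/2

The optimum lies where 8s + 4t = 201 and -2s - 8t = -196.
Solving simultaneously gives s = 103/7, t = 583/28.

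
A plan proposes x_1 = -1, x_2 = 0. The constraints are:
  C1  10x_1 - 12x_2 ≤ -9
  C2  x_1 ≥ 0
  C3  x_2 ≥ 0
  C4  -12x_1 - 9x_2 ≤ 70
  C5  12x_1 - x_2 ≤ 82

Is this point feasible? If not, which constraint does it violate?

Constraint C2: x_1 = -1, which is not ≥ 0. All other constraints are satisfied.

not feasible — violates C2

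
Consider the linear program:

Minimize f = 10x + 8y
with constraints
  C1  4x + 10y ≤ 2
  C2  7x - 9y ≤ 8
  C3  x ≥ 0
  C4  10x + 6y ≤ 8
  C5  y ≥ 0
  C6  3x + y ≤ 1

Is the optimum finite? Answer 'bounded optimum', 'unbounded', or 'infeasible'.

bounded optimum

Extreme points and f = 10x + 8y:
  (0, 1/5) → f = 8/5
  (4/13, 1/13) → f = 48/13
  (0, 0) → f = 0
  (1/3, 0) → f = 10/3
The feasible region has finitely many vertices and no improving ray; the minimum is 0 at (0, 0).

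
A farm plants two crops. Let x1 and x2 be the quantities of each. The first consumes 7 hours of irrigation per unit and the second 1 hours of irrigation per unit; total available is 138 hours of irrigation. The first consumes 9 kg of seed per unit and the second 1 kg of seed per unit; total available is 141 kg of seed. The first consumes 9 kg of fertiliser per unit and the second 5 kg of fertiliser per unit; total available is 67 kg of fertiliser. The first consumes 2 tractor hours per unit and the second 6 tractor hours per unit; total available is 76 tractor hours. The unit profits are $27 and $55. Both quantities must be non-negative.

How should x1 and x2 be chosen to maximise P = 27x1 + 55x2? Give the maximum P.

x1 = 1/2, x2 = 25/2, maximum P = 701

Feasible corners and P = 27x1 + 55x2:
  (0, 0) → P = 0
  (0, 38/3) → P = 2090/3
  (67/9, 0) → P = 201
  (1/2, 25/2) → P = 701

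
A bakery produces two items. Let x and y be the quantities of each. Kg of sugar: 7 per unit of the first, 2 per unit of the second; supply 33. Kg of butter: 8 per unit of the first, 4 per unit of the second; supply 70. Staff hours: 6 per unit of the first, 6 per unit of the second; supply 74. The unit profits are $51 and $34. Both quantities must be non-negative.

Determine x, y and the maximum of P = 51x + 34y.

x = 5/3, y = 32/3, maximum P = 1343/3

Feasible corners and P = 51x + 34y:
  (0, 0) → P = 0
  (0, 37/3) → P = 1258/3
  (33/7, 0) → P = 1683/7
  (5/3, 32/3) → P = 1343/3

The binding constraints are 7x + 2y = 33 and 6x + 6y = 74.
Solving simultaneously gives x = 5/3, y = 32/3.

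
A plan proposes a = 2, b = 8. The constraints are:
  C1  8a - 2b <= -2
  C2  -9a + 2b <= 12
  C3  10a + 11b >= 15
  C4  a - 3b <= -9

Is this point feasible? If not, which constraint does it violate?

Constraint C1: 8a - 2b = 0, which is not ≤ -2. All other constraints are satisfied.

not feasible — violates C1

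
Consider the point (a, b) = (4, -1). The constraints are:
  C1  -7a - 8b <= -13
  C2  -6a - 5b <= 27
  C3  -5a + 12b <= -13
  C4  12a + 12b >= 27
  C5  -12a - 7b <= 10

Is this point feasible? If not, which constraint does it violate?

C1: -20 ≤ -13 ✓
C2: -19 ≤ 27 ✓
C3: -32 ≤ -13 ✓
C4: 36 ≥ 27 ✓
C5: -41 ≤ 10 ✓

feasible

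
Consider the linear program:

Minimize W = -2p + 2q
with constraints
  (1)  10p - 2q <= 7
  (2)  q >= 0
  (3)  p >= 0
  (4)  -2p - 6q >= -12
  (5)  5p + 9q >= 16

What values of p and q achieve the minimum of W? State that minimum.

Vertices and W = -2p + 2q:
  (33/32, 53/32) → W = 5/4
  (19/20, 5/4) → W = 3/5
  (0, 2) → W = 4
  (0, 16/9) → W = 32/9

The optimum lies where 10p - 2q = 7 and 5p + 9q = 16.
Solving simultaneously gives p = 19/20, q = 5/4.

p = 19/20, q = 5/4, minimum W = 3/5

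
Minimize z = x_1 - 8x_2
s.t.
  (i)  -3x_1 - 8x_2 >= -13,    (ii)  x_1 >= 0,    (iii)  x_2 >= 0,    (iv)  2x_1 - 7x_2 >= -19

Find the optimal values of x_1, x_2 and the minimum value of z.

Extreme points and z = x_1 - 8x_2:
  (0, 13/8) → z = -13
  (13/3, 0) → z = 13/3
  (0, 0) → z = 0

x_1 = 0, x_2 = 13/8, minimum z = -13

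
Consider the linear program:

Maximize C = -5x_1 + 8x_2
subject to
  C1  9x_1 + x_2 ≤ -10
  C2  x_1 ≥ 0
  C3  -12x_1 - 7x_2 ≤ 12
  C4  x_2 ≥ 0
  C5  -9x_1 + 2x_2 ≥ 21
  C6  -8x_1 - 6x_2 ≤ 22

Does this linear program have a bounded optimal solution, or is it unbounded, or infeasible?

The boundaries 9x_1 + x_2 = -10 and -9x_1 + 2x_2 = 21 meet at (-41/27, 11/3), but that point violates x_1 ≥ 0. Every candidate vertex is excluded by some other constraint, so the feasible region is empty.

infeasible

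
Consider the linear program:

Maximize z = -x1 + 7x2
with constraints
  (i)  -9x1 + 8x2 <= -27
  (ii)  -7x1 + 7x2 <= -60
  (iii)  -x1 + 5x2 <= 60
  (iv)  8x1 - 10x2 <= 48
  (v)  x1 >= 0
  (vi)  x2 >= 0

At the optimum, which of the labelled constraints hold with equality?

(iii) and (iv)

Extreme points and z = -x1 + 7x2:
  (180/7, 120/7) → z = 660/7
  (132/7, 72/7) → z = 372/7
  (28, 88/5) → z = 476/5

The maximum is at (28, 88/5). Substituting into each constraint, equality holds for (iii) and (iv); the remaining constraints have slack.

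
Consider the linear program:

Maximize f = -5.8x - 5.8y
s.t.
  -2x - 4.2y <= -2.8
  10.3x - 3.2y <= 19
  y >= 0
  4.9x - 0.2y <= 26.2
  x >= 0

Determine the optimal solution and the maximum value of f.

Extreme points and f = -5.8x - 5.8y:
  (7/5, 0) → f = -203/25
  (0, 2/3) → f = -58/15
  (190/103, 0) → f = -1102/103
  (1334/227, 2946/227) → f = -24824/227
The feasible region is unbounded (it extends along (0, 1), (2, 49)), but f strictly decreases along every unbounded feasible direction, so there is no improving ray and the maximum is attained at a vertex.

x = 0, y = 2/3, maximum f = -58/15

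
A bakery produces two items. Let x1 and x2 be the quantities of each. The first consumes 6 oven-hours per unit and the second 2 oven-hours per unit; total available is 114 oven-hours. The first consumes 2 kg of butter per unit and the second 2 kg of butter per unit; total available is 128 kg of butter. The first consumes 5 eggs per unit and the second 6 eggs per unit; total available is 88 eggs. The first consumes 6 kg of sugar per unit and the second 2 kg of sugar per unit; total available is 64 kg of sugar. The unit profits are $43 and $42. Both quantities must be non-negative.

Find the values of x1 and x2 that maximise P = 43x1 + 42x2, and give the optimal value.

x1 = 8, x2 = 8, maximum P = 680

Corner points and P = 43x1 + 42x2:
  (0, 0) → P = 0
  (0, 44/3) → P = 616
  (32/3, 0) → P = 1376/3
  (8, 8) → P = 680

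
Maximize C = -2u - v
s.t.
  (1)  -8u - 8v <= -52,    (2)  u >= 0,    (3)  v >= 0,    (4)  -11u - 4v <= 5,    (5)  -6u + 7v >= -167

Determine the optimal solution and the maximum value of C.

u = 0, v = 13/2, maximum C = -13/2

The feasible region is unbounded (it extends along (0, 1), (7, 6)), but C strictly decreases along every unbounded feasible direction, so there is no improving ray and the maximum is attained at a vertex.

At the optimal vertex, -8u - 8v = -52 and u = 0.
Solving simultaneously gives u = 0, v = 13/2.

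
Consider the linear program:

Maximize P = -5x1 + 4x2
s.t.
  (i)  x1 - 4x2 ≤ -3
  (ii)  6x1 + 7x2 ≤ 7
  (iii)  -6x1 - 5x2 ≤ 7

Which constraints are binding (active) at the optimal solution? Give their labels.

Feasible corners and P = -5x1 + 4x2:
  (7/31, 25/31) → P = 65/31
  (-43/29, 11/29) → P = 259/29
  (-7, 7) → P = 63

The maximum is at (-7, 7). Substituting into each constraint, equality holds for (ii) and (iii); the remaining constraints have slack.

(ii) and (iii)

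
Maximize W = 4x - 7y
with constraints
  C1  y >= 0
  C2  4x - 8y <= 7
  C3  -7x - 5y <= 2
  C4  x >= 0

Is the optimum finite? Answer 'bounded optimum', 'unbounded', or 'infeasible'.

From the feasible point (7/4, 0), moving in the direction (8, 4) keeps every constraint satisfied while W increases without bound.

unbounded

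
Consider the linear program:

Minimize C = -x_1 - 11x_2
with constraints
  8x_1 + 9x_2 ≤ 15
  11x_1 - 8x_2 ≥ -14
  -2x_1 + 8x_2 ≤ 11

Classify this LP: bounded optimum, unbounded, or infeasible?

Vertices and C = -x_1 - 11x_2:
  (21/82, 59/41) → C = -1319/82
  (-1/3, 31/24) → C = -111/8
The feasible region has finitely many vertices and no improving ray; the minimum is -1319/82 at (21/82, 59/41).

bounded optimum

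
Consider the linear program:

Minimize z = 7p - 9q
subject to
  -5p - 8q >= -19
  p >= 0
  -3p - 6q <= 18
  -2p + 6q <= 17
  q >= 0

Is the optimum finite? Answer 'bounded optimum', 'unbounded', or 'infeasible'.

Vertices and z = 7p - 9q:
  (0, 19/8) → z = -171/8
  (19/5, 0) → z = 133/5
  (0, 0) → z = 0
The feasible region has finitely many vertices and no improving ray; the minimum is -171/8 at (0, 19/8).

bounded optimum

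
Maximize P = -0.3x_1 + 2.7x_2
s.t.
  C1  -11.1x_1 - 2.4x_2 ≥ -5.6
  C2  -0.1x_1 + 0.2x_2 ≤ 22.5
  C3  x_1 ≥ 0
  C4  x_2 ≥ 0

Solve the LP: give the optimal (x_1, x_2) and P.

Vertices and P = -0.3x_1 + 2.7x_2:
  (0, 7/3) → P = 63/10
  (56/111, 0) → P = -28/185
  (0, 0) → P = 0

x_1 = 0, x_2 = 7/3, maximum P = 63/10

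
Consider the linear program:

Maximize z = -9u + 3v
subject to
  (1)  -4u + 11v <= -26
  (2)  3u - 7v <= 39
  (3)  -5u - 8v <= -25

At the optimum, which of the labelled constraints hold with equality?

(1) and (3)

Extreme points and z = -9u + 3v:
  (247/5, 78/5) → z = -1989/5
  (161/29, -10/29) → z = -51
  (487/59, -120/59) → z = -4743/59

The maximum is at (161/29, -10/29). Substituting into each constraint, equality holds for (1) and (3); the remaining constraints have slack.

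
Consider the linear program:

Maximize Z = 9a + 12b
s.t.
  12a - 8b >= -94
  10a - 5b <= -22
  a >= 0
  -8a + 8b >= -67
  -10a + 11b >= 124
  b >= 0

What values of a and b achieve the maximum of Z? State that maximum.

a = 147/10, b = 169/5, maximum Z = 5379/10

Vertices and Z = 9a + 12b:
  (147/10, 169/5) → Z = 5379/10
  (0, 47/4) → Z = 141
  (63/10, 17) → Z = 2607/10
  (0, 124/11) → Z = 1488/11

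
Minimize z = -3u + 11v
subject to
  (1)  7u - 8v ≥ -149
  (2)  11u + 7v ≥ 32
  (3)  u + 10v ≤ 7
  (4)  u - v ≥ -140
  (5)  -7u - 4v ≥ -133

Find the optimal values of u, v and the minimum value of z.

Corner points and z = -3u + 11v:
  (271/103, 45/103) → z = -318/103
  (803/5, -1239/5) → z = -16038/5
  (217/11, -14/11) → z = -805/11

u = 803/5, v = -1239/5, minimum z = -16038/5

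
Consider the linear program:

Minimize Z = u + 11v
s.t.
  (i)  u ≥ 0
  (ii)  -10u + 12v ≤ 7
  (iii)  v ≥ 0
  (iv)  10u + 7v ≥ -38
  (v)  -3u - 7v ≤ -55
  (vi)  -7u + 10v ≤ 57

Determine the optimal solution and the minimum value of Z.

u = 55/3, v = 0, minimum Z = 55/3

Feasible corners and Z = u + 11v:
  (611/106, 571/106) → Z = 3446/53
  (307/8, 521/16) → Z = 6345/16
  (55/3, 0) → Z = 55/3
The feasible region is unbounded (it extends along (10, 7), (1, 0)), but Z strictly increases along every unbounded feasible direction, so there is no improving ray and the minimum is attained at a vertex.

At the optimal vertex, v = 0 and -3u - 7v = -55.
Solving simultaneously gives u = 55/3, v = 0.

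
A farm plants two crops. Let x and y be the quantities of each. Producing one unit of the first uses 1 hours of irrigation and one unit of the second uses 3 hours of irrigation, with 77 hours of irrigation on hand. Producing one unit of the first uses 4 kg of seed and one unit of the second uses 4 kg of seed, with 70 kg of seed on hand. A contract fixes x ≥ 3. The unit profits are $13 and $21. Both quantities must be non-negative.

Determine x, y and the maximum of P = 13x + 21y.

x = 3, y = 29/2, maximum P = 687/2

Vertices and P = 13x + 21y:
  (35/2, 0) → P = 455/2
  (3, 0) → P = 39
  (3, 29/2) → P = 687/2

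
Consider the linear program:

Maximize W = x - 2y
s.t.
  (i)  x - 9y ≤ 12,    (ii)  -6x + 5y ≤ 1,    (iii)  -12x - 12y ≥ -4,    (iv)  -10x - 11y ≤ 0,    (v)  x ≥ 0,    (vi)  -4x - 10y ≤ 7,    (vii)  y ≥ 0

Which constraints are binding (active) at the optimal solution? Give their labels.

(iii) and (vii)

Feasible corners and W = x - 2y:
  (2/33, 3/11) → W = -16/33
  (0, 1/5) → W = -2/5
  (1/3, 0) → W = 1/3
  (0, 0) → W = 0

The maximum is at (1/3, 0). Substituting into each constraint, equality holds for (iii) and (vii); the remaining constraints have slack.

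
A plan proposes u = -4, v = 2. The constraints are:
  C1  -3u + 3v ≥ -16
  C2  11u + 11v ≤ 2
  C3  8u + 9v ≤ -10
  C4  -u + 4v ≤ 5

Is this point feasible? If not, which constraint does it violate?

not feasible — violates C4

Constraint C4: -u + 4v = 12, which is not ≤ 5. All other constraints are satisfied.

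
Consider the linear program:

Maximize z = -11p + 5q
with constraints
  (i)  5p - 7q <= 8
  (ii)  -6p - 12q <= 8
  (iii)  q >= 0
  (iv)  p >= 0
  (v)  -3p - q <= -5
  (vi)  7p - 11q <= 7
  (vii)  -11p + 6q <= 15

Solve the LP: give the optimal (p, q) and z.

p = 15/29, q = 100/29, maximum z = 335/29

Vertices and z = -11p + 5q:
  (13/2, 7/2) → z = -54
  (31/20, 7/20) → z = -153/10
  (15/29, 100/29) → z = 335/29
The feasible region is unbounded (it extends along (6, 11), (7, 5)), but z strictly decreases along every unbounded feasible direction, so there is no improving ray and the maximum is attained at a vertex.

The binding constraints are -3p - q = -5 and -11p + 6q = 15.
Solving simultaneously gives p = 15/29, q = 100/29.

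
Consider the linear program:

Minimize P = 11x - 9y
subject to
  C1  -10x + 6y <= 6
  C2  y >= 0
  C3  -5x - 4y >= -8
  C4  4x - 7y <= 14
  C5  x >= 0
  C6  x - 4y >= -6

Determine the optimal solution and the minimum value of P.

Corner points and P = 11x - 9y:
  (12/35, 11/7) → P = -363/35
  (0, 1) → P = -9
  (8/5, 0) → P = 88/5
  (0, 0) → P = 0

x = 12/35, y = 11/7, minimum P = -363/35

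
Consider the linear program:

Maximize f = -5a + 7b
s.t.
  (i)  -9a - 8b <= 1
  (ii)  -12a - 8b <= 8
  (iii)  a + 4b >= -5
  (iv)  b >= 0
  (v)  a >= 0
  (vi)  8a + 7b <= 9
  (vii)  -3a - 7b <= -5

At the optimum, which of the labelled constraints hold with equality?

Feasible corners and f = -5a + 7b:
  (0, 9/7) → f = 9
  (0, 5/7) → f = 5
  (4/5, 13/35) → f = -7/5

The maximum is at (0, 9/7). Substituting into each constraint, equality holds for (v) and (vi); the remaining constraints have slack.

(v) and (vi)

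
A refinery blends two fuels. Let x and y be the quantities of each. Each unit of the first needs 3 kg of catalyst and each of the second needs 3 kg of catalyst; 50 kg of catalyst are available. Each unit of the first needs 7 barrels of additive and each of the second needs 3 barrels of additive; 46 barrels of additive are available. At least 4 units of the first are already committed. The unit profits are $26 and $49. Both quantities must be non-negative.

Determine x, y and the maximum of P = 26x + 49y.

Corner points and P = 26x + 49y:
  (46/7, 0) → P = 1196/7
  (4, 0) → P = 104
  (4, 6) → P = 398

The optimum lies where 7x + 3y = 46 and x = 4.
Solving simultaneously gives x = 4, y = 6.

x = 4, y = 6, maximum P = 398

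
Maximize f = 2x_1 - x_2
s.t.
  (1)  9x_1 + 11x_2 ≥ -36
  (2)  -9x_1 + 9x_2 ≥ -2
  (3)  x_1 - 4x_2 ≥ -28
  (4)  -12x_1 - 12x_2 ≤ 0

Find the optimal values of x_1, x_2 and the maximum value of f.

x_1 = 260/27, x_2 = 254/27, maximum f = 266/27

Extreme points and f = 2x_1 - x_2:
  (260/27, 254/27) → f = 266/27
  (1/9, -1/9) → f = 1/3
  (-28/5, 28/5) → f = -84/5

The optimum lies where -9x_1 + 9x_2 = -2 and x_1 - 4x_2 = -28.
Solving simultaneously gives x_1 = 260/27, x_2 = 254/27.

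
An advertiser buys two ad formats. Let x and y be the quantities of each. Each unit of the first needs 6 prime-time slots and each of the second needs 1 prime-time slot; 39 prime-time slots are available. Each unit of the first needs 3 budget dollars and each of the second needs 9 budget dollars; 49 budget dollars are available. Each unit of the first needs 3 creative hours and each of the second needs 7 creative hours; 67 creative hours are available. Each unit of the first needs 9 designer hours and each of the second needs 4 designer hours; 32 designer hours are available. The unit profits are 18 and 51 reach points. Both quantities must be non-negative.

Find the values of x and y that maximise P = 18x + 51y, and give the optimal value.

x = 4/3, y = 5, maximum P = 279

Extreme points and P = 18x + 51y:
  (0, 0) → P = 0
  (0, 49/9) → P = 833/3
  (32/9, 0) → P = 64
  (4/3, 5) → P = 279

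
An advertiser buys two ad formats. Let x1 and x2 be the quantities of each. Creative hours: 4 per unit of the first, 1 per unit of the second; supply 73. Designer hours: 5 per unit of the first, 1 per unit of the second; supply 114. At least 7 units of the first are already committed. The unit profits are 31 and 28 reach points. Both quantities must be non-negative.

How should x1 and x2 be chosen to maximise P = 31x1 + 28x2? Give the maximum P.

Extreme points and P = 31x1 + 28x2:
  (73/4, 0) → P = 2263/4
  (7, 0) → P = 217
  (7, 45) → P = 1477

The binding constraints are 4x1 + x2 = 73 and x1 = 7.
Solving simultaneously gives x1 = 7, x2 = 45.

x1 = 7, x2 = 45, maximum P = 1477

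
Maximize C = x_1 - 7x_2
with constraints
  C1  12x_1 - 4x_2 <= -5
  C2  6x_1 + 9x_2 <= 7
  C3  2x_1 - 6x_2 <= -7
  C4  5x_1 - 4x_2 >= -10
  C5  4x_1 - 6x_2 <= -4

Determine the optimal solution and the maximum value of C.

Vertices and C = x_1 - 7x_2:
  (-7/18, 28/27) → C = -413/54
  (-62/69, 95/69) → C = -727/69
  (-16/11, 15/22) → C = -137/22

x_1 = -16/11, x_2 = 15/22, maximum C = -137/22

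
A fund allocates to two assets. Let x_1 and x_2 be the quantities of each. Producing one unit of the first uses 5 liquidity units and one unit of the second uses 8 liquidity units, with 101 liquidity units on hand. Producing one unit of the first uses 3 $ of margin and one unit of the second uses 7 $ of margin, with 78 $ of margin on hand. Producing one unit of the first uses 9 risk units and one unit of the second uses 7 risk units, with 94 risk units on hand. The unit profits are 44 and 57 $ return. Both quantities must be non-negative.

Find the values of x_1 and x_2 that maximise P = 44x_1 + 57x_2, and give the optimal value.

x_1 = 8/3, x_2 = 10, maximum P = 2062/3

Feasible corners and P = 44x_1 + 57x_2:
  (0, 0) → P = 0
  (0, 78/7) → P = 4446/7
  (94/9, 0) → P = 4136/9
  (8/3, 10) → P = 2062/3

The binding constraints are 3x_1 + 7x_2 = 78 and 9x_1 + 7x_2 = 94.
Solving simultaneously gives x_1 = 8/3, x_2 = 10.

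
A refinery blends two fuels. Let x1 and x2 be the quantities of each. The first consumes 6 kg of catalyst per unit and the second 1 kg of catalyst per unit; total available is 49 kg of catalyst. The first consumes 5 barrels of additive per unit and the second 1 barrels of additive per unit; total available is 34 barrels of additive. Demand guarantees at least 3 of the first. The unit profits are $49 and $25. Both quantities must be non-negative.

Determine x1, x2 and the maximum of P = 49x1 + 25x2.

Corner points and P = 49x1 + 25x2:
  (34/5, 0) → P = 1666/5
  (3, 0) → P = 147
  (3, 19) → P = 622

The binding constraints are 5x1 + x2 = 34 and x1 = 3.
Solving simultaneously gives x1 = 3, x2 = 19.

x1 = 3, x2 = 19, maximum P = 622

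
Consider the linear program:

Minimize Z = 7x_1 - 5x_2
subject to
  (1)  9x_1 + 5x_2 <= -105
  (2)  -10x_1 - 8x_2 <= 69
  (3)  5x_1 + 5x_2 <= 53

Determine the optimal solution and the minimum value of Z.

Extreme points and Z = 7x_1 - 5x_2:
  (-45/2, 39/2) → Z = -255
  (-79/2, 501/10) → Z = -527
  (-769/10, 175/2) → Z = -4879/5

x_1 = -769/10, x_2 = 175/2, minimum Z = -4879/5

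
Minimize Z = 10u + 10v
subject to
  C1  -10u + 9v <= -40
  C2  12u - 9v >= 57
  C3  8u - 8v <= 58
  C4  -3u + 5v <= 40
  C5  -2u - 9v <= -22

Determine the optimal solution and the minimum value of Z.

Vertices and Z = 10u + 10v:
  (17/2, 5) → Z = 135
  (560/23, 520/23) → Z = 10800/23
  (79/14, 25/21) → Z = 205/3
  (305/8, 247/8) → Z = 690
  (349/44, 15/22) → Z = 1895/22

The optimum lies where 12u - 9v = 57 and -2u - 9v = -22.
Solving simultaneously gives u = 79/14, v = 25/21.

u = 79/14, v = 25/21, minimum Z = 205/3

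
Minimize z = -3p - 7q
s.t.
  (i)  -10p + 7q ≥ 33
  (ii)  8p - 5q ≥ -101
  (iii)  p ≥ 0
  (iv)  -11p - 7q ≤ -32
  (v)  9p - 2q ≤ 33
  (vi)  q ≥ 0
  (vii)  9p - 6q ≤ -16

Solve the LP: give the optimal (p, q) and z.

p = 367/29, q = 1173/29, minimum z = -9312/29

The binding constraints are 8p - 5q = -101 and 9p - 2q = 33.
Solving simultaneously gives p = 367/29, q = 1173/29.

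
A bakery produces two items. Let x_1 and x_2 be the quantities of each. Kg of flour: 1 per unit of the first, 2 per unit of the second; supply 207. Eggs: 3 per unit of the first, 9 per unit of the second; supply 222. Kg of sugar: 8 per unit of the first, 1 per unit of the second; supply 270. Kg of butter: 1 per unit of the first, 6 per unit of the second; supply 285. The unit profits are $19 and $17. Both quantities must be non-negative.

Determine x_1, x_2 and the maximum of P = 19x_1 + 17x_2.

x_1 = 32, x_2 = 14, maximum P = 846

Vertices and P = 19x_1 + 17x_2:
  (0, 0) → P = 0
  (0, 74/3) → P = 1258/3
  (135/4, 0) → P = 2565/4
  (32, 14) → P = 846

The optimum lies where 3x_1 + 9x_2 = 222 and 8x_1 + x_2 = 270.
Solving simultaneously gives x_1 = 32, x_2 = 14.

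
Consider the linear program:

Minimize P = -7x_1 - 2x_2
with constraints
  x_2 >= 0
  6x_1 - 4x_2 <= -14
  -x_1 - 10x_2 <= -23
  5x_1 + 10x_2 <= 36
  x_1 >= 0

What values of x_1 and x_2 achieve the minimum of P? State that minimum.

x_1 = 1/20, x_2 = 143/40, minimum P = -15/2

Feasible corners and P = -7x_1 - 2x_2:
  (1/20, 143/40) → P = -15/2
  (0, 7/2) → P = -7
  (0, 18/5) → P = -36/5

The optimum lies where 6x_1 - 4x_2 = -14 and 5x_1 + 10x_2 = 36.
Solving simultaneously gives x_1 = 1/20, x_2 = 143/40.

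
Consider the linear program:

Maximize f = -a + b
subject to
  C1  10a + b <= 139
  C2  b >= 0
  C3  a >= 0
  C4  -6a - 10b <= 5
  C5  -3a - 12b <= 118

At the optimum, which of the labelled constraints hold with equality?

C1 and C3

Feasible corners and f = -a + b:
  (139/10, 0) → f = -139/10
  (0, 139) → f = 139
  (0, 0) → f = 0

The maximum is at (0, 139). Substituting into each constraint, equality holds for C1 and C3; the remaining constraints have slack.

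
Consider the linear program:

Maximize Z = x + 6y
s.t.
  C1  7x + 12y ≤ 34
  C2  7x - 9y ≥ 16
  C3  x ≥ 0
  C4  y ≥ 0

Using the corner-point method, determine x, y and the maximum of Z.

x = 166/49, y = 6/7, maximum Z = 418/49

Feasible corners and Z = x + 6y:
  (166/49, 6/7) → Z = 418/49
  (34/7, 0) → Z = 34/7
  (16/7, 0) → Z = 16/7

At the optimal vertex, 7x + 12y = 34 and 7x - 9y = 16.
Solving simultaneously gives x = 166/49, y = 6/7.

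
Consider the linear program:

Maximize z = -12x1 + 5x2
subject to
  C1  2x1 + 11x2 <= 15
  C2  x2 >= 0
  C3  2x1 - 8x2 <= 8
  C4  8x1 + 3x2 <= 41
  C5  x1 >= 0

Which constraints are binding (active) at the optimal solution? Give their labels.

Vertices and z = -12x1 + 5x2:
  (203/41, 19/41) → z = -2341/41
  (0, 15/11) → z = 75/11
  (4, 0) → z = -48
  (0, 0) → z = 0
  (176/35, 9/35) → z = -2067/35

The maximum is at (0, 15/11). Substituting into each constraint, equality holds for C1 and C5; the remaining constraints have slack.

C1 and C5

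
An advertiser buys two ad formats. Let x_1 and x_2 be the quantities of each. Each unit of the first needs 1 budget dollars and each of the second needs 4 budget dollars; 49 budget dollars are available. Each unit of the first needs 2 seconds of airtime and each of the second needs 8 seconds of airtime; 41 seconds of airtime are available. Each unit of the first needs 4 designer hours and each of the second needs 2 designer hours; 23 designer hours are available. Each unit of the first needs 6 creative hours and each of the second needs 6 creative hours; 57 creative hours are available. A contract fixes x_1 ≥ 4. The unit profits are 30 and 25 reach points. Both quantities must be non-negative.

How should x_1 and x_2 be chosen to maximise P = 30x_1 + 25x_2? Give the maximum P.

x_1 = 4, x_2 = 7/2, maximum P = 415/2

At the optimal vertex, 4x_1 + 2x_2 = 23 and x_1 = 4.
Solving simultaneously gives x_1 = 4, x_2 = 7/2.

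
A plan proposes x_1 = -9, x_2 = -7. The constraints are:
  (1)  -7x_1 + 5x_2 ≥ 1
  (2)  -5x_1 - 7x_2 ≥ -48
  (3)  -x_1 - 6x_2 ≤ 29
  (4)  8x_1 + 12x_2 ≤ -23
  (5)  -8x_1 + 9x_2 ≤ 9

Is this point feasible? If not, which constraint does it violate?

not feasible — violates (3)

Constraint (3): -x_1 - 6x_2 = 51, which is not ≤ 29. All other constraints are satisfied.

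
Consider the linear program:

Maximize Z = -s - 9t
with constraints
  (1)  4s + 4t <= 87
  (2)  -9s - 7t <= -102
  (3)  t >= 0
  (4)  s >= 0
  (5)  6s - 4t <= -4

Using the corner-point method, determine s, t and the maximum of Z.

s = 190/39, t = 108/13, maximum Z = -3106/39

Vertices and Z = -s - 9t:
  (0, 87/4) → Z = -783/4
  (83/10, 269/20) → Z = -2587/20
  (0, 102/7) → Z = -918/7
  (190/39, 108/13) → Z = -3106/39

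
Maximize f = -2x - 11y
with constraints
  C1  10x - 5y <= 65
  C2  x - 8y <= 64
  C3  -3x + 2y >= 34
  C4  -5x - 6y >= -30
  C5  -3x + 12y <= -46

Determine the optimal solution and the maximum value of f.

x = -100/3, y = -73/6, maximum f = 401/2

Extreme points and f = -2x - 11y:
  (-200/11, -113/11) → f = 1643/11
  (-100/3, -73/6) → f = 401/2
  (-50/3, -8) → f = 364/3

The binding constraints are x - 8y = 64 and -3x + 12y = -46.
Solving simultaneously gives x = -100/3, y = -73/6.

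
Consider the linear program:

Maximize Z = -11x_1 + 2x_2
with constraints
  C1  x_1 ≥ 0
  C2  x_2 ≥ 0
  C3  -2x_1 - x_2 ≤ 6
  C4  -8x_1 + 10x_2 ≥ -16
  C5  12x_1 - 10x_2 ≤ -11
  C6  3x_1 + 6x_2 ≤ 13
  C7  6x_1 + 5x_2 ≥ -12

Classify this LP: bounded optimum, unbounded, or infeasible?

Vertices and Z = -11x_1 + 2x_2:
  (0, 11/10) → Z = 11/5
  (0, 13/6) → Z = 13/3
  (32/51, 63/34) → Z = -163/51
The feasible region has finitely many vertices and no improving ray; the maximum is 13/3 at (0, 13/6).

bounded optimum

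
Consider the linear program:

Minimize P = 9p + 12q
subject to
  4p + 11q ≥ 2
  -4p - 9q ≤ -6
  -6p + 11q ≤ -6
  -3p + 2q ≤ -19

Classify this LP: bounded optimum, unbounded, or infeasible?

bounded optimum

Feasible corners and P = 9p + 12q:
  (6, -2) → P = 30
  (183/35, -58/35) → P = 951/35
  (197/21, 32/7) → P = 975/7
The feasible region has finitely many vertices and no improving ray; the minimum is 951/35 at (183/35, -58/35).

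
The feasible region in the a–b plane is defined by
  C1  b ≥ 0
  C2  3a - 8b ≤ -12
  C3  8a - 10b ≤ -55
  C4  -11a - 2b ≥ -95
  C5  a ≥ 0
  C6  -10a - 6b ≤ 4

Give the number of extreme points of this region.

Intersecting each pair of boundary lines and keeping only the points that satisfy every inequality leaves:
  (20/3, 65/6)
  (0, 11/2)
  (0, 95/2)

3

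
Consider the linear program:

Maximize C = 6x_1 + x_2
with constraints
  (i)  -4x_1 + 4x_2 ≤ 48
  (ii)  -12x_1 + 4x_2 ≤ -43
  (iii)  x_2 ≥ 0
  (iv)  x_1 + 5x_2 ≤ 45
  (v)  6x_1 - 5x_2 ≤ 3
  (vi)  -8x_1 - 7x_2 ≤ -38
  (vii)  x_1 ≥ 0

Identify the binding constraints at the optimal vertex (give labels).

Extreme points and C = 6x_1 + x_2:
  (395/64, 497/64) → C = 2867/64
  (203/36, 37/6) → C = 40
  (48/7, 267/35) → C = 1707/35

The maximum is at (48/7, 267/35). Substituting into each constraint, equality holds for (iv) and (v); the remaining constraints have slack.

(iv) and (v)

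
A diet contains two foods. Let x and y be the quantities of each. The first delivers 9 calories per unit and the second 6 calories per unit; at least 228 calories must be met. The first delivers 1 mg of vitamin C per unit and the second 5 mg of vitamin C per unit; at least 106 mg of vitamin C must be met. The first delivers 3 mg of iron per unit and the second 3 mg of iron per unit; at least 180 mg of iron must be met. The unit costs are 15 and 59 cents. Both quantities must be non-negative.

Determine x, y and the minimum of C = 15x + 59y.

x = 97/2, y = 23/2, minimum C = 1406

Feasible corners and C = 15x + 59y:
  (0, 60) → C = 3540
  (106, 0) → C = 1590
  (97/2, 23/2) → C = 1406
The feasible region is unbounded (it extends along (0, 1), (1, 0)), but C strictly increases along every unbounded feasible direction, so there is no improving ray and the minimum is attained at a vertex.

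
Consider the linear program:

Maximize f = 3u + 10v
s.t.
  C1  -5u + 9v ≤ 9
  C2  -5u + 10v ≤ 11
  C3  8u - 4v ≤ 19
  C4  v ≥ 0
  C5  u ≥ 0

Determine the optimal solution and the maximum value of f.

u = 39/10, v = 61/20, maximum f = 211/5

Extreme points and f = 3u + 10v:
  (9/5, 2) → f = 127/5
  (0, 1) → f = 10
  (39/10, 61/20) → f = 211/5
  (19/8, 0) → f = 57/8
  (0, 0) → f = 0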